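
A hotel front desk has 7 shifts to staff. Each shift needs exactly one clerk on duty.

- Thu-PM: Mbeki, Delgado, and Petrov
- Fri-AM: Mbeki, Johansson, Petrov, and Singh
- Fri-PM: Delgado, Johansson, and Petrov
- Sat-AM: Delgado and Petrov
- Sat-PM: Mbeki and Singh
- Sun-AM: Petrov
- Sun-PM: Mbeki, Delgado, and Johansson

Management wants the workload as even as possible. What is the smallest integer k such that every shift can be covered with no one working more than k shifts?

2

With 5 clerks and 7 worker-slots to fill, someone must work at least ⌈7/5⌉ = 2 shifts, so k ≥ 2.
k = 2 works: Thu-PM→Mbeki, Fri-AM→Johansson, Fri-PM→Delgado, Sat-AM→Delgado, Sat-PM→Mbeki, Sun-AM→Petrov, Sun-PM→Johansson.
Loads: Mbeki 2, Delgado 2, Johansson 2, Petrov 1, Singh 0 — all ≤ 2.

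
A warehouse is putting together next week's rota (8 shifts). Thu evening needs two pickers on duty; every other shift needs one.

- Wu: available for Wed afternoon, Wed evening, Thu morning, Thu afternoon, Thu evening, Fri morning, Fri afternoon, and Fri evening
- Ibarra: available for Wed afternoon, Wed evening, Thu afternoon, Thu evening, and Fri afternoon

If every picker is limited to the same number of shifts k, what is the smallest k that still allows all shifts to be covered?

With 2 pickers and 9 worker-slots to fill, someone must work at least ⌈9/2⌉ = 5 shifts, so k ≥ 5.
k = 5 works: Wed afternoon→Wu, Wed evening→Ibarra, Thu morning→Wu, Thu afternoon→Ibarra, Thu evening→Wu+Ibarra, Fri morning→Wu, Fri afternoon→Ibarra, Fri evening→Wu.
Loads: Wu 5, Ibarra 4 — all ≤ 5.

5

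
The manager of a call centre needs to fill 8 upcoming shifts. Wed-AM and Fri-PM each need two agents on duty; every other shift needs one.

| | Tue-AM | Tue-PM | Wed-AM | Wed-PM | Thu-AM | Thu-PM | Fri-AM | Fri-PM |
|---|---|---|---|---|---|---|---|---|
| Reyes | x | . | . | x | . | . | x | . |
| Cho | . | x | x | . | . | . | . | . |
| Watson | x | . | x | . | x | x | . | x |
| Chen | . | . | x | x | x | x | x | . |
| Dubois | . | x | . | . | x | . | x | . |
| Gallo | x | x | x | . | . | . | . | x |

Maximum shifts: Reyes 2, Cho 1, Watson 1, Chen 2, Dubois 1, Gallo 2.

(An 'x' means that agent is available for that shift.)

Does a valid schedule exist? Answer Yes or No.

No

Total capacity is 2+1+1+2+1+2 = 9 but 10 worker-slots are needed — infeasible.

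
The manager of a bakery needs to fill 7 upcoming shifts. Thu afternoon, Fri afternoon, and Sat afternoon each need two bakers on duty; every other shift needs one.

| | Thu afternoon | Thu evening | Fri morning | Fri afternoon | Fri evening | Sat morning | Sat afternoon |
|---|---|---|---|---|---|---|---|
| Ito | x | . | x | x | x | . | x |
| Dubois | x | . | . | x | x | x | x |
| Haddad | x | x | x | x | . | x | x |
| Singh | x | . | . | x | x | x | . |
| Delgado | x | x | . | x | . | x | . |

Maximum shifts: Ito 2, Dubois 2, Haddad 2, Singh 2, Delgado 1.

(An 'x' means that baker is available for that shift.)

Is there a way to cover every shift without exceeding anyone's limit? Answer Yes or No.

Total capacity is 2+2+2+2+1 = 9 but 10 worker-slots are needed — infeasible.

No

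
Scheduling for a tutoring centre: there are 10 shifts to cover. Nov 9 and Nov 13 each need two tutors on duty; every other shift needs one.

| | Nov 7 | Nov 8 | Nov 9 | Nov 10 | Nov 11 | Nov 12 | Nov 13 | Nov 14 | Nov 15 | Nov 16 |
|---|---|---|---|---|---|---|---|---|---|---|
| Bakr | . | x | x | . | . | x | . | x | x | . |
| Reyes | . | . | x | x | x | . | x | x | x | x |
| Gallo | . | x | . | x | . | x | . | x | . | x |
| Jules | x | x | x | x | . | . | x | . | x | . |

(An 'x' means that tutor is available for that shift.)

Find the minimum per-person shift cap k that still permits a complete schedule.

With 4 tutors and 12 worker-slots to fill, someone must work at least ⌈12/4⌉ = 3 shifts, so k ≥ 3.
k = 3 works: Nov 7→Jules, Nov 8→Gallo, Nov 9→Bakr+Jules, Nov 10→Gallo, Nov 11→Reyes, Nov 12→Bakr, Nov 13→Reyes+Jules, Nov 14→Gallo, Nov 15→Bakr, Nov 16→Reyes.
Loads: Bakr 3, Reyes 3, Gallo 3, Jules 3 — all ≤ 3.

3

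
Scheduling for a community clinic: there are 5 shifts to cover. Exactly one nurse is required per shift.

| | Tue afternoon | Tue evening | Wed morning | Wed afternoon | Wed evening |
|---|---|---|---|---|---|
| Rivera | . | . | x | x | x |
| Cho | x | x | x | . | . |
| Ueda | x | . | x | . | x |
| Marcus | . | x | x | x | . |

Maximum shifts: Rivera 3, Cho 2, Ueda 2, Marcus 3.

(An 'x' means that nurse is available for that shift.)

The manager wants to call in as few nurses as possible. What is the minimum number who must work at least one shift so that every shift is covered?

2

5 slots to fill and no one can take more than 3, so at least ⌈5/3⌉ = 2 nurses are needed.
Rivera and Cho alone can cover everything: Tue afternoon→Cho, Tue evening→Cho, Wed morning→Rivera, Wed afternoon→Rivera, Wed evening→Rivera.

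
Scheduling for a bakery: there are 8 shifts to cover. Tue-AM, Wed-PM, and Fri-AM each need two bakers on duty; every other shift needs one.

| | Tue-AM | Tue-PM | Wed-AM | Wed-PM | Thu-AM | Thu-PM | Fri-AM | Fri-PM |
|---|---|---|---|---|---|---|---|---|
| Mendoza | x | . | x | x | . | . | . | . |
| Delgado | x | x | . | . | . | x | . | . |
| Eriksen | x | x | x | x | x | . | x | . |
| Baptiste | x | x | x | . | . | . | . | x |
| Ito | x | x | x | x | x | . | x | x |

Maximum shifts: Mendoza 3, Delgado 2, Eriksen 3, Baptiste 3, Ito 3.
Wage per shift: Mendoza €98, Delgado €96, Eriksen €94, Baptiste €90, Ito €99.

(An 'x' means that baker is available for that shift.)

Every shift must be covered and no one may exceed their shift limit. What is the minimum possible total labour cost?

Thu-PM can only be covered by Delgado, so that assignment is forced.
Fri-AM can only be covered by Eriksen and Ito, so that assignment is forced.
Picking the cheapest available baker for each shift independently would cost €1029, but that ignores the shift limits.
An optimal schedule: Tue-AM→Delgado+Mendoza, Tue-PM→Baptiste, Wed-AM→Baptiste, Wed-PM→Eriksen+Mendoza, Thu-AM→Eriksen, Thu-PM→Delgado, Fri-AM→Eriksen+Ito, Fri-PM→Baptiste.
Total: 96 + 98 + 90 + 90 + 94 + 98 + 94 + 96 + 94 + 99 + 90 = €1039.

€1039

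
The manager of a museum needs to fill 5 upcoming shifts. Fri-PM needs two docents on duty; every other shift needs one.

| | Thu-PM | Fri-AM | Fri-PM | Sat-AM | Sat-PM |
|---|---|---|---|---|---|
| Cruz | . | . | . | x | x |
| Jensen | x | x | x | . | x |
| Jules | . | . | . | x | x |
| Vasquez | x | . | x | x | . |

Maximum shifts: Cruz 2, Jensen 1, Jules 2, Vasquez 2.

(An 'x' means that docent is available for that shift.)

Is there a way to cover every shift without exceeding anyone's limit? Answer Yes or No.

Total capacity is 7 and 6 slots are needed, so capacity alone doesn't rule it out.
Shifts {Fri-AM, Fri-PM} need 3 worker-slots in total, but the docents available for any of those shifts (Jensen and Vasquez) can supply at most 2 among them. So no valid schedule exists.

No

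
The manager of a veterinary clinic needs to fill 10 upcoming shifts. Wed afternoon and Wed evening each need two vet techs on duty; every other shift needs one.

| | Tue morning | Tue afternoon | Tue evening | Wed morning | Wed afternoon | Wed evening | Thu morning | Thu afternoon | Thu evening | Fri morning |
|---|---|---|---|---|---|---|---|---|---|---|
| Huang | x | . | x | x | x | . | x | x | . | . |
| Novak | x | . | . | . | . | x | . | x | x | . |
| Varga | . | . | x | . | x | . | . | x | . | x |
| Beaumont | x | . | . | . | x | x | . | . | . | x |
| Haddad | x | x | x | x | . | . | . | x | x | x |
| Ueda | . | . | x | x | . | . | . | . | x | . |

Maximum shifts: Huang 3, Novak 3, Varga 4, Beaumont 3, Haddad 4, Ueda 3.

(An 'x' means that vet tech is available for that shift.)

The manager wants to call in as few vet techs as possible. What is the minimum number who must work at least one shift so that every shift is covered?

4

12 slots to fill and no one can take more than 4, so at least ⌈12/4⌉ = 3 vet techs are needed.
Any 3 vet techs together have capacity at most 4+4+3 = 11 < 12 slots, so 3 can never suffice.
Huang, Novak, Beaumont, and Haddad alone can cover everything: Tue morning→Haddad, Tue afternoon→Haddad, Tue evening→Huang, Wed morning→Haddad, Wed afternoon→Huang+Beaumont, Wed evening→Novak+Beaumont, Thu morning→Huang, Thu afternoon→Novak, Thu evening→Novak, Fri morning→Beaumont.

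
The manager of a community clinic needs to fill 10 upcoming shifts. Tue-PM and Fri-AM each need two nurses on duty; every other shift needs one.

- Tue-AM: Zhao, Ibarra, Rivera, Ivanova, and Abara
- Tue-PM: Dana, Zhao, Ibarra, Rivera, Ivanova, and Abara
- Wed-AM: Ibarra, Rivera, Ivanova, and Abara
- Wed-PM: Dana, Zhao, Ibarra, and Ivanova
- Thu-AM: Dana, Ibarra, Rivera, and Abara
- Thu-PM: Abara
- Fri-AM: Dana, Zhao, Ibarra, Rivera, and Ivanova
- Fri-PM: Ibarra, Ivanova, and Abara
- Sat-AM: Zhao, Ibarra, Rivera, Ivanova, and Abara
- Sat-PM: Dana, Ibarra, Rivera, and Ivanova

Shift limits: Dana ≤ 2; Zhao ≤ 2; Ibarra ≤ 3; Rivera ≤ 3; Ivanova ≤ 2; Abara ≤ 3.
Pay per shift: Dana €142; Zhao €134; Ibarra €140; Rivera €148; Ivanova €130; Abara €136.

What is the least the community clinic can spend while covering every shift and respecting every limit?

Thu-PM can only be covered by Abara, so that assignment is forced.
Picking the cheapest available nurse for each shift independently would cost €1580, but that ignores the shift limits.
An optimal schedule: Tue-AM→Zhao, Tue-PM→Ibarra+Dana, Wed-AM→Ivanova, Wed-PM→Zhao, Thu-AM→Abara, Thu-PM→Abara, Fri-AM→Ibarra+Dana, Fri-PM→Ivanova, Sat-AM→Abara, Sat-PM→Ibarra.
Total: 134 + 140 + 142 + 130 + 134 + 136 + 136 + 140 + 142 + 130 + 136 + 140 = €1640.

€1640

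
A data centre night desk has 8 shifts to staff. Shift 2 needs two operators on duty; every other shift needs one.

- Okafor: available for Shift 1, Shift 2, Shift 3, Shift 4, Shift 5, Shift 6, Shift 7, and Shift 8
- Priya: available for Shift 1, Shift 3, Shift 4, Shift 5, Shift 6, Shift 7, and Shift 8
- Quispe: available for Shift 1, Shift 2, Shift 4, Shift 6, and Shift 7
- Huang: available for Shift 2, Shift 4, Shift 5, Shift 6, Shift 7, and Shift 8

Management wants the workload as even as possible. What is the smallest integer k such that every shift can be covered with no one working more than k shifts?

With 4 operators and 9 worker-slots to fill, someone must work at least ⌈9/4⌉ = 3 shifts, so k ≥ 3.
k = 3 works: Shift 1→Okafor, Shift 2→Okafor+Quispe, Shift 3→Okafor, Shift 4→Priya, Shift 5→Priya, Shift 6→Quispe, Shift 7→Quispe, Shift 8→Priya.
Loads: Okafor 3, Priya 3, Quispe 3, Huang 0 — all ≤ 3.

3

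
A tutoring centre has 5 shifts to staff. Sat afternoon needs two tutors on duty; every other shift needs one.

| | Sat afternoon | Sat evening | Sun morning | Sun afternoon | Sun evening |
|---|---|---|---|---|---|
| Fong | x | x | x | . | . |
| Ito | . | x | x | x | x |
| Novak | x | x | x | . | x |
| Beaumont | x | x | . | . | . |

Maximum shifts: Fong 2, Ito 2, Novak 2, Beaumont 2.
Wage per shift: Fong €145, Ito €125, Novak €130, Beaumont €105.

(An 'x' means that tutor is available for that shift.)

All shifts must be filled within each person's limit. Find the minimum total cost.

Sun afternoon can only be covered by Ito, so that assignment is forced.
Picking the cheapest available tutor for each shift independently would cost €715, but that ignores the shift limits.
An optimal schedule: Sat afternoon→Beaumont+Novak, Sat evening→Beaumont, Sun morning→Novak, Sun afternoon→Ito, Sun evening→Ito.
Total: 105 + 130 + 105 + 130 + 125 + 125 = €720.

€720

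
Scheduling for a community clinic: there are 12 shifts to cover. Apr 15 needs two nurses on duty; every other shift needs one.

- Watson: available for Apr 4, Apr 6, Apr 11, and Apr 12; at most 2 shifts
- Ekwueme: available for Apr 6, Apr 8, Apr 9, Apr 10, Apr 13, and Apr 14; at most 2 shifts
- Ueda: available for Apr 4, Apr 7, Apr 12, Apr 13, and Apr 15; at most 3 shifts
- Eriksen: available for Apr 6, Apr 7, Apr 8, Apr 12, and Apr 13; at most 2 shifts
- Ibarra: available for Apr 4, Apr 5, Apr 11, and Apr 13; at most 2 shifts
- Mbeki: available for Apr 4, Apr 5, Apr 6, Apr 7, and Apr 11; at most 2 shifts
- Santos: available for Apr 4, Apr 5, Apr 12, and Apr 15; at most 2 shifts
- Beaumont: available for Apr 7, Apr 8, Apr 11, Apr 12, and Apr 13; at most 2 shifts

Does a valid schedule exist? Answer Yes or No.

Total capacity is 17 and 13 slots are needed, so capacity alone doesn't rule it out.
Shifts {Apr 9, Apr 10, Apr 14} need 3 worker-slots in total, but the nurses available for any of those shifts (Ekwueme) can supply at most 2 among them. So no valid schedule exists.

No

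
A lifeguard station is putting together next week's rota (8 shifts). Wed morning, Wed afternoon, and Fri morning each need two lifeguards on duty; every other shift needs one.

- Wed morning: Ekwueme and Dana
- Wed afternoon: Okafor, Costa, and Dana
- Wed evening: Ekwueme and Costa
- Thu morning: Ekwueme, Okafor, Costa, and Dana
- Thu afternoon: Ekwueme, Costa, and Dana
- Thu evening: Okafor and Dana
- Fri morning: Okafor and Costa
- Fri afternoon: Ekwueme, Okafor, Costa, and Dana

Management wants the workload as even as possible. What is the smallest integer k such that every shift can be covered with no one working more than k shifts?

With 4 lifeguards and 11 worker-slots to fill, someone must work at least ⌈11/4⌉ = 3 shifts, so k ≥ 3.
k = 3 works: Wed morning→Ekwueme+Dana, Wed afternoon→Okafor+Costa, Wed evening→Ekwueme, Thu morning→Costa, Thu afternoon→Ekwueme, Thu evening→Okafor, Fri morning→Okafor+Costa, Fri afternoon→Dana.
Loads: Ekwueme 3, Okafor 3, Costa 3, Dana 2 — all ≤ 3.

3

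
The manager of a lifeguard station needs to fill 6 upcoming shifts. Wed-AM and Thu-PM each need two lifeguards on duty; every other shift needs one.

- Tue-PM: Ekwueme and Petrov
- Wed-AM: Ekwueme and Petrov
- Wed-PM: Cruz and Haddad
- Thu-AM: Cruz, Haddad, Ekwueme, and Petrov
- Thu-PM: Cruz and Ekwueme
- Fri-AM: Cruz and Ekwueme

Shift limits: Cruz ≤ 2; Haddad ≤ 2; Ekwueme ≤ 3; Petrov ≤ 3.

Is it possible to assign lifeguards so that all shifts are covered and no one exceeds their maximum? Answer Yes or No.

Wed-AM can only be covered by Ekwueme and Petrov, so that assignment is forced.
Thu-PM can only be covered by Cruz and Ekwueme, so that assignment is forced.
One valid schedule: Tue-PM→Ekwueme, Wed-AM→Ekwueme+Petrov, Wed-PM→Haddad, Thu-AM→Haddad, Thu-PM→Cruz+Ekwueme, Fri-AM→Cruz.
Loads: Cruz 2/2, Haddad 2/2, Ekwueme 3/3, Petrov 1/3 — all within limits.

Yes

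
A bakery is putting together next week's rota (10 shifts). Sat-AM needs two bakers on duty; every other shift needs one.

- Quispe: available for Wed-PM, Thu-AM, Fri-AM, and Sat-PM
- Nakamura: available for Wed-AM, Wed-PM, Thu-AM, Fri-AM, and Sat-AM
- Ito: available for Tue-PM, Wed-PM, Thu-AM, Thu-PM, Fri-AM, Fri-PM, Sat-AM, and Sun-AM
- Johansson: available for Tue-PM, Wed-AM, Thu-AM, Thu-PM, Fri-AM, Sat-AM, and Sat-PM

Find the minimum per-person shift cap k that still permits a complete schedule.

3

With 4 bakers and 11 worker-slots to fill, someone must work at least ⌈11/4⌉ = 3 shifts, so k ≥ 3.
k = 3 works: Tue-PM→Ito, Wed-AM→Nakamura, Wed-PM→Quispe, Thu-AM→Quispe, Thu-PM→Johansson, Fri-AM→Nakamura, Fri-PM→Ito, Sat-AM→Nakamura+Johansson, Sat-PM→Quispe, Sun-AM→Ito.
Loads: Quispe 3, Nakamura 3, Ito 3, Johansson 2 — all ≤ 3.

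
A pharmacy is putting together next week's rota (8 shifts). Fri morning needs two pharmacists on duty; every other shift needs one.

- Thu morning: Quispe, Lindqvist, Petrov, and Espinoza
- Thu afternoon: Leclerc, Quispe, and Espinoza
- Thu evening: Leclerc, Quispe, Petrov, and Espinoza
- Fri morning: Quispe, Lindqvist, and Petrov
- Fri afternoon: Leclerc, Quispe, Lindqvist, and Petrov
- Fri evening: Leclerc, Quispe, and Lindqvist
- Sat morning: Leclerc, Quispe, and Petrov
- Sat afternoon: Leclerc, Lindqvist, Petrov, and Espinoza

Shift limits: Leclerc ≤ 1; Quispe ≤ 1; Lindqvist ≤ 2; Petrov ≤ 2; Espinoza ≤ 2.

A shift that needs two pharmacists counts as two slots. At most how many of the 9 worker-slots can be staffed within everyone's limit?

Total capacity across all pharmacists is 1+1+2+2+2 = 8, and 9 slots are needed, so at most 8 can be filled.
An assignment achieving 8: Thu morning→Petrov, Thu afternoon→Leclerc, Thu evening→Espinoza, Fri morning→Quispe+Lindqvist, Fri evening→Lindqvist, Sat morning→Petrov, Sat afternoon→Espinoza.
Loads: Leclerc 1/1, Quispe 1/1, Lindqvist 2/2, Petrov 2/2, Espinoza 2/2.

8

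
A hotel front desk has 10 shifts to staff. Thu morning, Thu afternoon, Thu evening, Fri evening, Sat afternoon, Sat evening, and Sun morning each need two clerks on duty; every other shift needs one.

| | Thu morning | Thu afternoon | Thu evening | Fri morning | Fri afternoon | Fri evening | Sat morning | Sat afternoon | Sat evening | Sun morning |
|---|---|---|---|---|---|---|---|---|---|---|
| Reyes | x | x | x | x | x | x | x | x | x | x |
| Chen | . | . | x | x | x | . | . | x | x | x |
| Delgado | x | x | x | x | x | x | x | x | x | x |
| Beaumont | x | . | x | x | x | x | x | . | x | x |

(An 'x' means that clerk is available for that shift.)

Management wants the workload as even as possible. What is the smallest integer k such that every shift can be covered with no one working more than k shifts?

With 4 clerks and 17 worker-slots to fill, someone must work at least ⌈17/4⌉ = 5 shifts, so k ≥ 5.
k = 5 works: Thu morning→Reyes+Delgado, Thu afternoon→Reyes+Delgado, Thu evening→Chen+Delgado, Fri morning→Chen, Fri afternoon→Chen, Fri evening→Reyes+Delgado, Sat morning→Reyes, Sat afternoon→Reyes+Chen, Sat evening→Chen+Beaumont, Sun morning→Delgado+Beaumont.
Loads: Reyes 5, Chen 5, Delgado 5, Beaumont 2 — all ≤ 5.

5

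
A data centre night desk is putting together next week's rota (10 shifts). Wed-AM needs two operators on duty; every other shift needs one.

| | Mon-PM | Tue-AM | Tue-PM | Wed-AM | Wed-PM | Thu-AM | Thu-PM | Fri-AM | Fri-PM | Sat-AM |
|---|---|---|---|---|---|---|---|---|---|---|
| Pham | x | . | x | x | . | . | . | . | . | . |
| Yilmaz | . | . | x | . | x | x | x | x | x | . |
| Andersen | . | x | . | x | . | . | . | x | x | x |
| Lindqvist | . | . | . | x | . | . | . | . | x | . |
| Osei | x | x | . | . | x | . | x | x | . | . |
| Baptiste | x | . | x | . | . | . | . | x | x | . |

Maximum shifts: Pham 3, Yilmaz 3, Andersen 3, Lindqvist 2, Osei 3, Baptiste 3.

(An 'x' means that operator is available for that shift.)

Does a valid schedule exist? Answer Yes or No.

Thu-AM can only be covered by Yilmaz, so that assignment is forced.
Sat-AM can only be covered by Andersen, so that assignment is forced.
One valid schedule: Mon-PM→Pham, Tue-AM→Andersen, Tue-PM→Pham, Wed-AM→Pham+Andersen, Wed-PM→Yilmaz, Thu-AM→Yilmaz, Thu-PM→Yilmaz, Fri-AM→Osei, Fri-PM→Lindqvist, Sat-AM→Andersen.
Loads: Pham 3/3, Yilmaz 3/3, Andersen 3/3, Lindqvist 1/2, Osei 1/3, Baptiste 0/3 — all within limits.

Yes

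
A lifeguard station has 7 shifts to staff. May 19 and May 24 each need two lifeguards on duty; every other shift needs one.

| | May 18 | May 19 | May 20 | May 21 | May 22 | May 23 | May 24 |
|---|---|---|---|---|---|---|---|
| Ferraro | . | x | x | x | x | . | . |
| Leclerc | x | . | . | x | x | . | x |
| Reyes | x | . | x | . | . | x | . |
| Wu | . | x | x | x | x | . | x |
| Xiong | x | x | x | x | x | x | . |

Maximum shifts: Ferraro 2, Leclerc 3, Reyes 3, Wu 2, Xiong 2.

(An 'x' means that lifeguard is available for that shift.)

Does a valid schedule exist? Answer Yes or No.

May 24 can only be covered by Leclerc and Wu, so that assignment is forced.
One valid schedule: May 18→Leclerc, May 19→Ferraro+Wu, May 20→Ferraro, May 21→Leclerc, May 22→Xiong, May 23→Reyes, May 24→Leclerc+Wu.
Loads: Ferraro 2/2, Leclerc 3/3, Reyes 1/3, Wu 2/2, Xiong 1/2 — all within limits.

Yes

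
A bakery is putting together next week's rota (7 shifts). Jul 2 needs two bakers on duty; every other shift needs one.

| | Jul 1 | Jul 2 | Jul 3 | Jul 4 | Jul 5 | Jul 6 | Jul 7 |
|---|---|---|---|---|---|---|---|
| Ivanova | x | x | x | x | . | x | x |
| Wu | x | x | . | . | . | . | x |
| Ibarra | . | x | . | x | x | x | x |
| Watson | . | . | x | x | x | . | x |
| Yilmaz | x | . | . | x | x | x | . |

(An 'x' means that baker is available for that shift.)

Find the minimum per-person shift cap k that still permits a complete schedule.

2

With 5 bakers and 8 worker-slots to fill, someone must work at least ⌈8/5⌉ = 2 shifts, so k ≥ 2.
k = 2 works: Jul 1→Ivanova, Jul 2→Wu+Ibarra, Jul 3→Ivanova, Jul 4→Watson, Jul 5→Ibarra, Jul 6→Yilmaz, Jul 7→Wu.
Loads: Ivanova 2, Wu 2, Ibarra 2, Watson 1, Yilmaz 1 — all ≤ 2.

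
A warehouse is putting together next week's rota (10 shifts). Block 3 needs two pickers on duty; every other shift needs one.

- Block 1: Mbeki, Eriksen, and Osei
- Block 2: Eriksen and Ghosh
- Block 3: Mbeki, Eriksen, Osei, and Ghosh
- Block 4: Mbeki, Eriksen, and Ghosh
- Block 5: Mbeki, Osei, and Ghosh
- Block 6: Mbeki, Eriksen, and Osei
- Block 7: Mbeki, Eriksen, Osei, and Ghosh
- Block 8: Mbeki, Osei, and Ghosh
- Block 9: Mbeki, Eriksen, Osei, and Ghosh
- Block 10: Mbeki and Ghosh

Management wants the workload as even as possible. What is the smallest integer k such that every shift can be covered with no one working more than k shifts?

With 4 pickers and 11 worker-slots to fill, someone must work at least ⌈11/4⌉ = 3 shifts, so k ≥ 3.
k = 3 works: Block 1→Mbeki, Block 2→Eriksen, Block 3→Osei+Ghosh, Block 4→Mbeki, Block 5→Osei, Block 6→Eriksen, Block 7→Eriksen, Block 8→Osei, Block 9→Ghosh, Block 10→Mbeki.
Loads: Mbeki 3, Eriksen 3, Osei 3, Ghosh 2 — all ≤ 3.

3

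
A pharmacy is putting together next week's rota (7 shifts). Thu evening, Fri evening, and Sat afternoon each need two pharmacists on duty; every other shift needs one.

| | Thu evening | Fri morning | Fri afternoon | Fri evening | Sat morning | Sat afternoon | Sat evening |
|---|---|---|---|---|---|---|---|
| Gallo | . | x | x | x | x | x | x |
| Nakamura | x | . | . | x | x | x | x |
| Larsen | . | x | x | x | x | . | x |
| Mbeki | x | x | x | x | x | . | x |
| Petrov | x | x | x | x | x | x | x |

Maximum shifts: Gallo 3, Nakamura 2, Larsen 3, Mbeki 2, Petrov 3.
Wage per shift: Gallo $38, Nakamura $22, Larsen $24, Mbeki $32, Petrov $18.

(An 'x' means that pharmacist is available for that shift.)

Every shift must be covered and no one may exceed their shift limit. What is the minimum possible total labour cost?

Picking the cheapest available pharmacist for each shift independently would cost $192, but that ignores the shift limits.
An optimal schedule: Thu evening→Petrov+Nakamura, Fri morning→Petrov, Fri afternoon→Larsen, Fri evening→Larsen+Mbeki, Sat morning→Larsen, Sat afternoon→Petrov+Nakamura, Sat evening→Mbeki.
Total: 18 + 22 + 18 + 24 + 24 + 32 + 24 + 18 + 22 + 32 = $234.

$234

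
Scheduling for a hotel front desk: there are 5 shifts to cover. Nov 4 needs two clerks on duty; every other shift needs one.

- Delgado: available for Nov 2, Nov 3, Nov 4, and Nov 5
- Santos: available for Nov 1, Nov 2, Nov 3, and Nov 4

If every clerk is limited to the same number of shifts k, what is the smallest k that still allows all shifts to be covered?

With 2 clerks and 6 worker-slots to fill, someone must work at least ⌈6/2⌉ = 3 shifts, so k ≥ 3.
k = 3 works: Nov 1→Santos, Nov 2→Delgado, Nov 3→Santos, Nov 4→Delgado+Santos, Nov 5→Delgado.
Loads: Delgado 3, Santos 3 — all ≤ 3.

3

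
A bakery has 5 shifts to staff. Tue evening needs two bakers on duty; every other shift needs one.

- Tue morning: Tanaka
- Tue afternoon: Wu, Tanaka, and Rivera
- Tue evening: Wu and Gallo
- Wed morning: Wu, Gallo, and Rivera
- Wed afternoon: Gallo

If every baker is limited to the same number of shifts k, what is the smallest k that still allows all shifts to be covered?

With 4 bakers and 6 worker-slots to fill, someone must work at least ⌈6/4⌉ = 2 shifts, so k ≥ 2.
k = 2 works: Tue morning→Tanaka, Tue afternoon→Wu, Tue evening→Wu+Gallo, Wed morning→Rivera, Wed afternoon→Gallo.
Loads: Wu 2, Tanaka 1, Gallo 2, Rivera 1 — all ≤ 2.

2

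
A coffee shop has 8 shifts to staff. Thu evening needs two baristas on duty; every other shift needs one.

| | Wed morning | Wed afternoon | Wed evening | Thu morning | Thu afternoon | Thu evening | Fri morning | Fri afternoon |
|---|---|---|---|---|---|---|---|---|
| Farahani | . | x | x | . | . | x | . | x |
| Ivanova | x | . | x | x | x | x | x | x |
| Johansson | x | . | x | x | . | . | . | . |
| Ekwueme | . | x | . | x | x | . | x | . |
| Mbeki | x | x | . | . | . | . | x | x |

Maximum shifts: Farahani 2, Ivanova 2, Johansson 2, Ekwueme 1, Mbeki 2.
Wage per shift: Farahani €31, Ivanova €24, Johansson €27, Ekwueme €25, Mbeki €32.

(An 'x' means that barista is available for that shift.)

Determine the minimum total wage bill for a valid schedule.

Thu evening can only be covered by Farahani and Ivanova, so that assignment is forced.
Picking the cheapest available barista for each shift independently would cost €224, but that ignores the shift limits.
An optimal schedule: Wed morning→Johansson, Wed afternoon→Farahani, Wed evening→Johansson, Thu morning→Ekwueme, Thu afternoon→Ivanova, Thu evening→Farahani+Ivanova, Fri morning→Mbeki, Fri afternoon→Mbeki.
Total: 27 + 31 + 27 + 25 + 24 + 31 + 24 + 32 + 32 = €253.

€253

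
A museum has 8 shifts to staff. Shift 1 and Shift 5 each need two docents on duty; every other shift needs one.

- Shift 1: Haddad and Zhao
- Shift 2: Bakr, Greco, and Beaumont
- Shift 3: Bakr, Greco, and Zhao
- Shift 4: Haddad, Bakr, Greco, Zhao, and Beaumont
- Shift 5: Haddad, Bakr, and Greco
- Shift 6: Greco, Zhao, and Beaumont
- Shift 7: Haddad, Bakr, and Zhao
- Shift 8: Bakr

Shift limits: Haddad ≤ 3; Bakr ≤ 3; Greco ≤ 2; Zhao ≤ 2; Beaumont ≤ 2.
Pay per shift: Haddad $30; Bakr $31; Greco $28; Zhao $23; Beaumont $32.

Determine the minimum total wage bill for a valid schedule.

Shift 1 can only be covered by Haddad and Zhao, so that assignment is forced.
Shift 8 can only be covered by Bakr, so that assignment is forced.
Picking the cheapest available docent for each shift independently would cost $262, but that ignores the shift limits.
An optimal schedule: Shift 1→Haddad+Zhao, Shift 2→Bakr, Shift 3→Bakr, Shift 4→Zhao, Shift 5→Haddad+Greco, Shift 6→Greco, Shift 7→Haddad, Shift 8→Bakr.
Total: 30 + 23 + 31 + 31 + 23 + 30 + 28 + 28 + 30 + 31 = $285.

$285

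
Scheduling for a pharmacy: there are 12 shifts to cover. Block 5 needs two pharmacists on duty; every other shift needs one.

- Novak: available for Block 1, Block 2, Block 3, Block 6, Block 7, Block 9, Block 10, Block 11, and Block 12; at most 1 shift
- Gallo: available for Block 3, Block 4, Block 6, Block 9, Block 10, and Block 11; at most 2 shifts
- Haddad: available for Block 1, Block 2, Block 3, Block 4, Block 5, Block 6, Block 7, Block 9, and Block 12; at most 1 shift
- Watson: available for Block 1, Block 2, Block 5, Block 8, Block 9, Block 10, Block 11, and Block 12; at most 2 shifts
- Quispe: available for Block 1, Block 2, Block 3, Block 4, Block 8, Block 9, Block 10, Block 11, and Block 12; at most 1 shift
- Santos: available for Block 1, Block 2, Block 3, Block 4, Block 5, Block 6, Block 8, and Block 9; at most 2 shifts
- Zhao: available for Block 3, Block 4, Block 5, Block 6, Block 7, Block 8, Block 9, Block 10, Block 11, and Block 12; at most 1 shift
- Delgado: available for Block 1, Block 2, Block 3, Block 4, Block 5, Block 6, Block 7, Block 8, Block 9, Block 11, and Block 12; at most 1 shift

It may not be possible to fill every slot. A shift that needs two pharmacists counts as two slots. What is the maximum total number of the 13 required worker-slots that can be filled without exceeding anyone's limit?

11

Total capacity across all pharmacists is 1+2+1+2+1+2+1+1 = 11, and 13 slots are needed, so at most 11 can be filled.
An assignment achieving 11: Block 1→Quispe, Block 2→Santos, Block 4→Gallo, Block 5→Haddad+Watson, Block 6→Santos, Block 7→Novak, Block 8→Watson, Block 10→Gallo, Block 11→Zhao, Block 12→Delgado.
Loads: Novak 1/1, Gallo 2/2, Haddad 1/1, Watson 2/2, Quispe 1/1, Santos 2/2, Zhao 1/1, Delgado 1/1.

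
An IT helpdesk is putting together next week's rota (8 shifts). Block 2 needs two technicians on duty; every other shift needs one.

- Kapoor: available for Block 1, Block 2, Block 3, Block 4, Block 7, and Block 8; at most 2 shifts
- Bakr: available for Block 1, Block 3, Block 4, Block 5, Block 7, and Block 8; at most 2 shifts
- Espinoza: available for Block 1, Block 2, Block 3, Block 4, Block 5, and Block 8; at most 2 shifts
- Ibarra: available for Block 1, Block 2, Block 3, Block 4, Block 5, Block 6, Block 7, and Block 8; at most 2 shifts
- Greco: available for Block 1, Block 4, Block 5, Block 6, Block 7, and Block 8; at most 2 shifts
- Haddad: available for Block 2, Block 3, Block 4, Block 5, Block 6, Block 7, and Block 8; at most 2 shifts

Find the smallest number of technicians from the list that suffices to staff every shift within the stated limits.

5

9 slots to fill and no one can take more than 2, so at least ⌈9/2⌉ = 5 technicians are needed.
Kapoor, Bakr, Espinoza, Ibarra, and Greco alone can cover everything: Block 1→Espinoza, Block 2→Kapoor+Espinoza, Block 3→Kapoor, Block 4→Ibarra, Block 5→Bakr, Block 6→Ibarra, Block 7→Bakr, Block 8→Greco.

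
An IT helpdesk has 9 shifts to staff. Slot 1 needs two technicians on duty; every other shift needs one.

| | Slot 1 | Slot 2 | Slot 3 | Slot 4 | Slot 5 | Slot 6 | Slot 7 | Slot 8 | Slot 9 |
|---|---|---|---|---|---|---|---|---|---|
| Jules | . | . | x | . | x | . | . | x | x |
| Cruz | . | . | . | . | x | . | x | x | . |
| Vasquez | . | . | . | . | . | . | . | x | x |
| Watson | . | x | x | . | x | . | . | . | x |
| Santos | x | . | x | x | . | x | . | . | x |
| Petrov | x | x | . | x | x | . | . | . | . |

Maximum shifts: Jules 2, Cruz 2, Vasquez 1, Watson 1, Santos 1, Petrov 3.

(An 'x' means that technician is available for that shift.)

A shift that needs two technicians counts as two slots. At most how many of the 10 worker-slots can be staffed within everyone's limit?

Total capacity across all technicians is 2+2+1+1+1+3 = 10, and 10 slots are needed, so at most 10 can be filled.
Shifts {Slot 1, Slot 6} need 3 slots but only Santos and Petrov are available for them, supplying at most 2 — so at least 1 slot must go unfilled.
An assignment achieving 9: Slot 1→Petrov, Slot 2→Watson, Slot 3→Jules, Slot 4→Petrov, Slot 5→Cruz, Slot 6→Santos, Slot 7→Cruz, Slot 8→Jules, Slot 9→Vasquez.
Loads: Jules 2/2, Cruz 2/2, Vasquez 1/1, Watson 1/1, Santos 1/1, Petrov 2/3.

9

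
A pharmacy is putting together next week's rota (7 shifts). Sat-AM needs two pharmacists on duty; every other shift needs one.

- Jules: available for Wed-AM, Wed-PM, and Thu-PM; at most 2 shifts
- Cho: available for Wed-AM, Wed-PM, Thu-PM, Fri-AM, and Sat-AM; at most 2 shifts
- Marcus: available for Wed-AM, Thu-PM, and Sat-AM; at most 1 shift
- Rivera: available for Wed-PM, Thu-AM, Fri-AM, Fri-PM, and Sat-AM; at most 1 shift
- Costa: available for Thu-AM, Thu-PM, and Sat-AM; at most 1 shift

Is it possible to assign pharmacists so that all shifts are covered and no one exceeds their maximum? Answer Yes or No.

Total capacity is 2+2+1+1+1 = 7 but 8 worker-slots are needed — infeasible.

No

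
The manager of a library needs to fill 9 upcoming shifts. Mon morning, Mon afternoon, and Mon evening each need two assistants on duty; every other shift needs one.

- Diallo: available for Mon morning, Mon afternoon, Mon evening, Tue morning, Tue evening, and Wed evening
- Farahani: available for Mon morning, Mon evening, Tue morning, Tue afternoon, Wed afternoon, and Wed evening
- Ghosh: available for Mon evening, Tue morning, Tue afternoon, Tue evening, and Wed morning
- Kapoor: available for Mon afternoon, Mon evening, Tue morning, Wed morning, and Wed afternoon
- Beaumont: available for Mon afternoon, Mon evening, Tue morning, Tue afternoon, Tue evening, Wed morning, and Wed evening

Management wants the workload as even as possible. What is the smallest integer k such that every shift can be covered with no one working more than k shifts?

With 5 assistants and 12 worker-slots to fill, someone must work at least ⌈12/5⌉ = 3 shifts, so k ≥ 3.
k = 3 works: Mon morning→Diallo+Farahani, Mon afternoon→Diallo+Kapoor, Mon evening→Ghosh+Kapoor, Tue morning→Ghosh, Tue afternoon→Farahani, Tue evening→Diallo, Wed morning→Ghosh, Wed afternoon→Farahani, Wed evening→Beaumont.
Loads: Diallo 3, Farahani 3, Ghosh 3, Kapoor 2, Beaumont 1 — all ≤ 3.

3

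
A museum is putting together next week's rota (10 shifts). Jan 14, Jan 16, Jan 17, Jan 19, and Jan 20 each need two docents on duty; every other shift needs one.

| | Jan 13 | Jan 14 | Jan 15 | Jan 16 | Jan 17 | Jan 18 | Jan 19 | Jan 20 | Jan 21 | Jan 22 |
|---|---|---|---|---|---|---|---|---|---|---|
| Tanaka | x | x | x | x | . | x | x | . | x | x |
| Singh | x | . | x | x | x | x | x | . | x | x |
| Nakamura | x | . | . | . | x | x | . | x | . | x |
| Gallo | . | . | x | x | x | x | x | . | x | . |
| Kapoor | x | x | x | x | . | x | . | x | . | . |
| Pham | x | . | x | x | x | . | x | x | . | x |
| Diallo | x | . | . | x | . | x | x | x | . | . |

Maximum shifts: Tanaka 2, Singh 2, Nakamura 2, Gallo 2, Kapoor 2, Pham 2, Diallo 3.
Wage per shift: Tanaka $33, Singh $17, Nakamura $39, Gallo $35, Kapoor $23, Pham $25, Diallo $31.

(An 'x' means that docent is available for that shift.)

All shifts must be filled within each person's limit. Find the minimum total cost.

$437

Jan 14 can only be covered by Tanaka and Kapoor, so that assignment is forced.
Picking the cheapest available docent for each shift independently would cost $313, but that ignores the shift limits.
An optimal schedule: Jan 13→Nakamura, Jan 14→Tanaka+Kapoor, Jan 15→Singh, Jan 16→Pham+Diallo, Jan 17→Nakamura+Gallo, Jan 18→Gallo, Jan 19→Pham+Diallo, Jan 20→Kapoor+Diallo, Jan 21→Tanaka, Jan 22→Singh.
Total: 39 + 33 + 23 + 17 + 25 + 31 + 39 + 35 + 35 + 25 + 31 + 23 + 31 + 33 + 17 = $437.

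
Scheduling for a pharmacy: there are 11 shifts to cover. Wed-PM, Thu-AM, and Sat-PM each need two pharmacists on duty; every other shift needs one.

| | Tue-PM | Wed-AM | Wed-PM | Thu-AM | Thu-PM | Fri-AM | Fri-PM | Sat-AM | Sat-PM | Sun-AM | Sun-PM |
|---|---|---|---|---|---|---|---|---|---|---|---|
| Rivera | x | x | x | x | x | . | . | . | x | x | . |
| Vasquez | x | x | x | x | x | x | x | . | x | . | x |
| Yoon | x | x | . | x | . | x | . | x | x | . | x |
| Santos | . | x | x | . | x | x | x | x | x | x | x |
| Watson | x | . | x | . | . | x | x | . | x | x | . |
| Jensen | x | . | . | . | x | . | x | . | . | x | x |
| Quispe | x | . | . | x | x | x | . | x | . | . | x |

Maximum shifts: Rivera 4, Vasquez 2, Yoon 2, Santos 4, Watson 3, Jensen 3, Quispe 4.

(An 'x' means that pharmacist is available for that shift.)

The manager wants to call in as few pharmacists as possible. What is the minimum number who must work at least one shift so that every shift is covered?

14 slots to fill and no one can take more than 4, so at least ⌈14/4⌉ = 4 pharmacists are needed.
Rivera, Vasquez, Santos, and Quispe alone can cover everything: Tue-PM→Rivera, Wed-AM→Santos, Wed-PM→Rivera+Santos, Thu-AM→Rivera+Quispe, Thu-PM→Quispe, Fri-AM→Quispe, Fri-PM→Vasquez, Sat-AM→Santos, Sat-PM→Vasquez+Santos, Sun-AM→Rivera, Sun-PM→Quispe.

4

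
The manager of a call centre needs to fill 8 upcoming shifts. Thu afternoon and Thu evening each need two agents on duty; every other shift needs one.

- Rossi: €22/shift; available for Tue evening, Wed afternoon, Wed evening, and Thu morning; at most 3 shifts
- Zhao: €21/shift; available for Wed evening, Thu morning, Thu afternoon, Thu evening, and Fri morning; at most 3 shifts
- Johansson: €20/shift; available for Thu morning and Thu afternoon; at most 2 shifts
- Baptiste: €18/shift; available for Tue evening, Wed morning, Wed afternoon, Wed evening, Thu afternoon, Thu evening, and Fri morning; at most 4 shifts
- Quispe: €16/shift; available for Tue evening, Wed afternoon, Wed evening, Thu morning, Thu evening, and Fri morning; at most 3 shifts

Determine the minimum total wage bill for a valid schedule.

€181

Wed morning can only be covered by Baptiste, so that assignment is forced.
Picking the cheapest available agent for each shift independently would cost €170, but that ignores the shift limits.
An optimal schedule: Tue evening→Quispe, Wed morning→Baptiste, Wed afternoon→Quispe, Wed evening→Zhao, Thu morning→Johansson, Thu afternoon→Baptiste+Johansson, Thu evening→Quispe+Baptiste, Fri morning→Baptiste.
Total: 16 + 18 + 16 + 21 + 20 + 18 + 20 + 16 + 18 + 18 = €181.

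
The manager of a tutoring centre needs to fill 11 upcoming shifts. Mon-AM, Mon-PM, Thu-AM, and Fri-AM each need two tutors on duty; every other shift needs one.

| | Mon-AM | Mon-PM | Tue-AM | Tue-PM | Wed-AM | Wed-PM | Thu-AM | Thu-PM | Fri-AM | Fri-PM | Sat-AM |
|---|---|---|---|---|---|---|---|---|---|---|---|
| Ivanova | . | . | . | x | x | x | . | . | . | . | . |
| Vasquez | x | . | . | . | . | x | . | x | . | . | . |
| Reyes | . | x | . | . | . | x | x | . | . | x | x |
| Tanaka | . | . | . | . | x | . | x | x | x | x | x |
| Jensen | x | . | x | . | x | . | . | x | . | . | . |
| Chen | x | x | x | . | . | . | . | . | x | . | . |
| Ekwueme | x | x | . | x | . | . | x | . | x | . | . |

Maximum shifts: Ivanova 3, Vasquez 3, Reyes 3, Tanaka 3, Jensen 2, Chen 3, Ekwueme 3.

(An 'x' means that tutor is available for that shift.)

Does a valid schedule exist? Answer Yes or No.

Yes

One valid schedule: Mon-AM→Vasquez+Jensen, Mon-PM→Reyes+Chen, Tue-AM→Jensen, Tue-PM→Ivanova, Wed-AM→Ivanova, Wed-PM→Ivanova, Thu-AM→Tanaka+Ekwueme, Thu-PM→Vasquez, Fri-AM→Tanaka+Chen, Fri-PM→Reyes, Sat-AM→Reyes.
Loads: Ivanova 3/3, Vasquez 2/3, Reyes 3/3, Tanaka 2/3, Jensen 2/2, Chen 2/3, Ekwueme 1/3 — all within limits.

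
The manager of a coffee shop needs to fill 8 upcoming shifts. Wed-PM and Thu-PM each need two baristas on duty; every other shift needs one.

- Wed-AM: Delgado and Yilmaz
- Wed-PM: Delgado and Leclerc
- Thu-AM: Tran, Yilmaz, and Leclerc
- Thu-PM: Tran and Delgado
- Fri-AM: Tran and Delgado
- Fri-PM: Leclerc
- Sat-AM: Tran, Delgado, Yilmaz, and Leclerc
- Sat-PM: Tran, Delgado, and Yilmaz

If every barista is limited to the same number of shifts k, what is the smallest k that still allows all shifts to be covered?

With 4 baristas and 10 worker-slots to fill, someone must work at least ⌈10/4⌉ = 3 shifts, so k ≥ 3.
k = 3 works: Wed-AM→Delgado, Wed-PM→Delgado+Leclerc, Thu-AM→Tran, Thu-PM→Tran+Delgado, Fri-AM→Tran, Fri-PM→Leclerc, Sat-AM→Yilmaz, Sat-PM→Yilmaz.
Loads: Tran 3, Delgado 3, Yilmaz 2, Leclerc 2 — all ≤ 3.

3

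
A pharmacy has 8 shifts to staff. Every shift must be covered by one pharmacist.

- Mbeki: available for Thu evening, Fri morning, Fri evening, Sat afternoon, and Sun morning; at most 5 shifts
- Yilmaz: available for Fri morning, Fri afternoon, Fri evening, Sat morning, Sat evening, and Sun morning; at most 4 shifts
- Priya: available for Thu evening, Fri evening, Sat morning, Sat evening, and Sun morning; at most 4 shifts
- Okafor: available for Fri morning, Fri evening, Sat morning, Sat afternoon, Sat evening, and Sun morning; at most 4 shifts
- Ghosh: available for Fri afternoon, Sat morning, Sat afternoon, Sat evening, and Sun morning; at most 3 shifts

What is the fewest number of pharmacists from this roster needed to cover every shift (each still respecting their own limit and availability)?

2

8 slots to fill and no one can take more than 5, so at least ⌈8/5⌉ = 2 pharmacists are needed.
Mbeki and Yilmaz alone can cover everything: Thu evening→Mbeki, Fri morning→Mbeki, Fri afternoon→Yilmaz, Fri evening→Mbeki, Sat morning→Yilmaz, Sat afternoon→Mbeki, Sat evening→Yilmaz, Sun morning→Mbeki.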